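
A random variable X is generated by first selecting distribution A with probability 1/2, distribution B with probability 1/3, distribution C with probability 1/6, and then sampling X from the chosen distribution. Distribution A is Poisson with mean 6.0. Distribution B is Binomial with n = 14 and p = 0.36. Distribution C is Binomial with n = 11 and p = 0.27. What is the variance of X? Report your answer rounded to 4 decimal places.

Per component, A: μ=6, E[X²]=42; B: μ=5.04, E[X²]=28.6272; C: μ=2.97, E[X²]=10.989.
E[X] = 0.5·6 + 0.333333·5.04 + 0.166667·2.97 = 5.175.
E[X²] = 0.5·42 + 0.333333·28.6272 + 0.166667·10.989 = 32.3739.
Var(X) = E[X²] − (E[X])² = 32.3739 − 26.7806 = 5.59328.

5.5933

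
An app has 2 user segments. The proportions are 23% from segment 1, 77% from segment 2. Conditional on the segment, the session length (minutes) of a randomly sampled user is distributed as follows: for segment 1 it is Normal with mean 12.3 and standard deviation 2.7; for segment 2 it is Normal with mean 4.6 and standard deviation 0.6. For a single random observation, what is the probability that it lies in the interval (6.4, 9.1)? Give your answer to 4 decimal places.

Conditional on each segment, P(6.4 < X < 9.1): 1: 0.103534; 2: 0.0013499.
By total probability, P(6.4 < X < 9.1) = 0.23·0.103534 + 0.77·0.0013499 = 0.0248524.

0.0249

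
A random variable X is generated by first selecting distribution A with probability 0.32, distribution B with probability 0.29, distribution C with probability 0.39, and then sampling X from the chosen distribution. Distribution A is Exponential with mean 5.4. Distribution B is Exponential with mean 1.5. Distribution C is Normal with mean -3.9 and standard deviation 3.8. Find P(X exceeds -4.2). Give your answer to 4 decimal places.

Conditional on each component, P(X > -4.2): A: 1; B: 1; C: 0.531463.
By total probability, P(X > -4.2) = 0.32·1 + 0.29·1 + 0.39·0.531463 = 0.81727.

0.8173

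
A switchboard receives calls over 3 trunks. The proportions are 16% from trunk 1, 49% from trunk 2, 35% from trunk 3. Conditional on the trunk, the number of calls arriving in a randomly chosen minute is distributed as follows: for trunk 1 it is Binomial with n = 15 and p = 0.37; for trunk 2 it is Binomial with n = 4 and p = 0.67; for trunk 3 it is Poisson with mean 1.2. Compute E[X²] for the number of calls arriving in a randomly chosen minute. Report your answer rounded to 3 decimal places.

10.365

For each component E[X²] = Var + (mean)², giving 1: 34.299; 2: 8.0668; 3: 2.64.
Overall E[X²] = 0.16·34.299 + 0.49·8.0668 + 0.35·2.64 = 10.3646.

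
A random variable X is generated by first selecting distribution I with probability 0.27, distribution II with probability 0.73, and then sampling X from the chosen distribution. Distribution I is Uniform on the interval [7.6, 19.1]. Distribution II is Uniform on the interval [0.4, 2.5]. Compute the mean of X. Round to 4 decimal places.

Component means — I: 13.35; II: 1.45.
E[X] = 0.27·13.35 + 0.73·1.45 = 4.663.

4.6630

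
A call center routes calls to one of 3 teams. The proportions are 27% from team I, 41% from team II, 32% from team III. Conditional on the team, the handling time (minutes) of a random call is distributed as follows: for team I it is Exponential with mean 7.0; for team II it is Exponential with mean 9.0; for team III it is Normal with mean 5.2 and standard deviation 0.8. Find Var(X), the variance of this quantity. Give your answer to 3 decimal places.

49.262

Per component, I: μ=7, E[X²]=98; II: μ=9, E[X²]=162; III: μ=5.2, E[X²]=27.68.
E[X] = 0.27·7 + 0.41·9 + 0.32·5.2 = 7.244.
E[X²] = 0.27·98 + 0.41·162 + 0.32·27.68 = 101.738.
Var(X) = E[X²] − (E[X])² = 101.738 − 52.4755 = 49.2621.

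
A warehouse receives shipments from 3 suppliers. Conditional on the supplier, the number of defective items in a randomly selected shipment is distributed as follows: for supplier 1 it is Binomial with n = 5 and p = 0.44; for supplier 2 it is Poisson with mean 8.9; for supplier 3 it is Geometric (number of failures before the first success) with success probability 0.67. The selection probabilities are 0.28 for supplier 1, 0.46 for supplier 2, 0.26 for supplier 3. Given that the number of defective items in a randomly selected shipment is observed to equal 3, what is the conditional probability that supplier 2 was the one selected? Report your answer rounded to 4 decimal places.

0.0834

Likelihoods P(X=3 | ·): 1: 0.267137; 2: 0.016025; 3: 0.0240778.
Posterior ∝ prior × likelihood. Numerator for 2: 0.46·0.016025 = 0.0073715.
Normalizing constant: 0.28·0.267137 + 0.46·0.016025 + 0.26·0.0240778 = 0.0884301.
P(2 | observation) = 0.0073715 / 0.0884301 = 0.0833596.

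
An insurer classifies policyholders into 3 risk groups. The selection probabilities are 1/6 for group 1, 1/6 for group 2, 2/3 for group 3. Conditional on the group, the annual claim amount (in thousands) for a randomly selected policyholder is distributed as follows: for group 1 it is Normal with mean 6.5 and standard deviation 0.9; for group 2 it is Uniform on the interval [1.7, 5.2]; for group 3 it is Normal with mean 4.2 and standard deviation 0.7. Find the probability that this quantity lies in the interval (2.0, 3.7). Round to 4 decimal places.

0.2389

Conditional on each group, P(2.0 < X < 3.7): 1: 0.000931637; 2: 0.485714; 3: 0.236689.
By total probability, P(2.0 < X < 3.7) = 0.166667·0.000931637 + 0.166667·0.485714 + 0.666667·0.236689 = 0.2389.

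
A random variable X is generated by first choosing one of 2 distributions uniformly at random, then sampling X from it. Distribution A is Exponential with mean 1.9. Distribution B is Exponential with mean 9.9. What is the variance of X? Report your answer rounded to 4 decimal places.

Per component, A: μ=1.9, E[X²]=7.22; B: μ=9.9, E[X²]=196.02.
E[X] = 0.5·1.9 + 0.5·9.9 = 5.9.
E[X²] = 0.5·7.22 + 0.5·196.02 = 101.62.
Var(X) = E[X²] − (E[X])² = 101.62 − 34.81 = 66.81.

66.8100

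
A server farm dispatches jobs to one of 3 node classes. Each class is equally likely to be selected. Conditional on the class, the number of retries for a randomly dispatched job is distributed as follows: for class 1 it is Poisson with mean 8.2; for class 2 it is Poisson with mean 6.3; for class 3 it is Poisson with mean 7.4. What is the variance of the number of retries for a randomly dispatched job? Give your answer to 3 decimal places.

Per component, 1: μ=8.2, E[X²]=75.44; 2: μ=6.3, E[X²]=45.99; 3: μ=7.4, E[X²]=62.16.
E[X] = 0.333333·8.2 + 0.333333·6.3 + 0.333333·7.4 = 7.3.
E[X²] = 0.333333·75.44 + 0.333333·45.99 + 0.333333·62.16 = 61.1967.
Var(X) = E[X²] − (E[X])² = 61.1967 − 53.29 = 7.90667.

7.907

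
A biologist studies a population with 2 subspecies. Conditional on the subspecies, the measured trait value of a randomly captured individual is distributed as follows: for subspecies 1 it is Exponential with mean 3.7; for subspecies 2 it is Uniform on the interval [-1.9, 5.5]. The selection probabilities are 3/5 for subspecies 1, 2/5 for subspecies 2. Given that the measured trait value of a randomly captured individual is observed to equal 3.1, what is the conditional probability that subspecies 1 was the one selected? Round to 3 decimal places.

0.565

Likelihoods f(3.1 | ·): 1: 0.116931; 2: 0.135135.
Posterior ∝ prior × likelihood. Numerator for 1: 0.6·0.116931 = 0.0701586.
Normalizing constant: 0.6·0.116931 + 0.4·0.135135 = 0.124213.
P(1 | observation) = 0.0701586 / 0.124213 = 0.564827.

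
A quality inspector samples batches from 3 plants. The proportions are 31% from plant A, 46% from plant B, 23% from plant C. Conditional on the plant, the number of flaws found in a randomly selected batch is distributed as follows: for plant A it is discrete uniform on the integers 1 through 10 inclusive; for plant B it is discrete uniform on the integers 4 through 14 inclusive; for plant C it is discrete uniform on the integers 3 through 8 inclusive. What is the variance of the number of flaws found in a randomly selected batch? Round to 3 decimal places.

10.871

Per component, A: μ=5.5, E[X²]=38.5; B: μ=9, E[X²]=91; C: μ=5.5, E[X²]=33.1667.
E[X] = 0.31·5.5 + 0.46·9 + 0.23·5.5 = 7.11.
E[X²] = 0.31·38.5 + 0.46·91 + 0.23·33.1667 = 61.4233.
Var(X) = E[X²] − (E[X])² = 61.4233 − 50.5521 = 10.8712.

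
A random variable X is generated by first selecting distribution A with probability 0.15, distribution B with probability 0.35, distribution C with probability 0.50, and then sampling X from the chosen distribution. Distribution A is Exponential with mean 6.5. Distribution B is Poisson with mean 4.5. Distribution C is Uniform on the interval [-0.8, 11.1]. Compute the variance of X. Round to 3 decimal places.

14.234

Per component, A: μ=6.5, E[X²]=84.5; B: μ=4.5, E[X²]=24.75; C: μ=5.15, E[X²]=38.3233.
E[X] = 0.15·6.5 + 0.35·4.5 + 0.5·5.15 = 5.125.
E[X²] = 0.15·84.5 + 0.35·24.75 + 0.5·38.3233 = 40.4992.
Var(X) = E[X²] − (E[X])² = 40.4992 − 26.2656 = 14.2335.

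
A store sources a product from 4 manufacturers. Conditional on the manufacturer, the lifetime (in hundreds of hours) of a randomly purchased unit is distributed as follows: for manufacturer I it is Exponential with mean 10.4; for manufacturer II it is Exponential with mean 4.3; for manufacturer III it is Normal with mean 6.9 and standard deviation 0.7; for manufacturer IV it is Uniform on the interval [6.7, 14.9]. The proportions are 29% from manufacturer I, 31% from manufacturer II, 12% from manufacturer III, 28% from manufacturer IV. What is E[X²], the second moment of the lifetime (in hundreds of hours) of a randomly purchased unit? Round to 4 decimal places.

For each component E[X²] = Var + (mean)², giving I: 216.32; II: 36.98; III: 48.1; IV: 122.243.
Overall E[X²] = 0.29·216.32 + 0.31·36.98 + 0.12·48.1 + 0.28·122.243 = 114.197.

114.1967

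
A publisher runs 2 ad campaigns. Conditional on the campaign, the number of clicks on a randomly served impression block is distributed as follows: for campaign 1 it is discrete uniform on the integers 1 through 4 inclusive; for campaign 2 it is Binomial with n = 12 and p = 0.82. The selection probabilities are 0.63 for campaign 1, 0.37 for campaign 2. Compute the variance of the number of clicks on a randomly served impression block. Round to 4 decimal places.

14.0012

Per component, 1: μ=2.5, E[X²]=7.5; 2: μ=9.84, E[X²]=98.5968.
E[X] = 0.63·2.5 + 0.37·9.84 = 5.2158.
E[X²] = 0.63·7.5 + 0.37·98.5968 = 41.2058.
Var(X) = E[X²] − (E[X])² = 41.2058 − 27.2046 = 14.0012.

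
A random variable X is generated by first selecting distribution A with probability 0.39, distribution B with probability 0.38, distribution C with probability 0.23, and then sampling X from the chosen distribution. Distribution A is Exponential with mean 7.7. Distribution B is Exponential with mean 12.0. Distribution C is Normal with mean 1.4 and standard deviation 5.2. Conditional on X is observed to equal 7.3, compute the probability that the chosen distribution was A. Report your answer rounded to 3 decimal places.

Likelihoods f(7.3 | ·): A: 0.050324; B: 0.0453548; C: 0.0403053.
Posterior ∝ prior × likelihood. Numerator for A: 0.39·0.050324 = 0.0196264.
Normalizing constant: 0.39·0.050324 + 0.38·0.0453548 + 0.23·0.0403053 = 0.0461314.
P(A | observation) = 0.0196264 / 0.0461314 = 0.425445.

0.425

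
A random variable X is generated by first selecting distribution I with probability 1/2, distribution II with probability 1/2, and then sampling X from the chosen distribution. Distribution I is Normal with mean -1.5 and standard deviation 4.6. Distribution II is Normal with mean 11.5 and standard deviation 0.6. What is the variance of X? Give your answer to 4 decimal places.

Per component, I: μ=-1.5, E[X²]=23.41; II: μ=11.5, E[X²]=132.61.
E[X] = 0.5·-1.5 + 0.5·11.5 = 5.
E[X²] = 0.5·23.41 + 0.5·132.61 = 78.01.
Var(X) = E[X²] − (E[X])² = 78.01 − 25 = 53.01.

53.0100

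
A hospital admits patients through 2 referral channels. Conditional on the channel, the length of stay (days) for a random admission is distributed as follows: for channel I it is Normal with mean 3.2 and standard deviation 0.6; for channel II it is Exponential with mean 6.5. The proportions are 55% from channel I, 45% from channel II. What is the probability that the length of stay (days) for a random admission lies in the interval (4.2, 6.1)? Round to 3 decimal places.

Conditional on each channel, P(4.2 < X < 6.1): I: 0.0477897; II: 0.132828.
By total probability, P(4.2 < X < 6.1) = 0.55·0.0477897 + 0.45·0.132828 = 0.086057.

0.086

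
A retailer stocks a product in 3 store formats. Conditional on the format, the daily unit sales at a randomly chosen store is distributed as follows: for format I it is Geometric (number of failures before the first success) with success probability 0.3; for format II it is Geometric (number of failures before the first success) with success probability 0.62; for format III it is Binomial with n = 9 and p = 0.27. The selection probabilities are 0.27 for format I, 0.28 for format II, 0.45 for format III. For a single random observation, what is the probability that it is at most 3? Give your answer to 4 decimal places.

Conditional on each format, P(X ≤ 3): I: 0.7599; II: 0.979149; III: 0.794981.
By total probability, P(X ≤ 3) = 0.27·0.7599 + 0.28·0.979149 + 0.45·0.794981 = 0.837076.

0.8371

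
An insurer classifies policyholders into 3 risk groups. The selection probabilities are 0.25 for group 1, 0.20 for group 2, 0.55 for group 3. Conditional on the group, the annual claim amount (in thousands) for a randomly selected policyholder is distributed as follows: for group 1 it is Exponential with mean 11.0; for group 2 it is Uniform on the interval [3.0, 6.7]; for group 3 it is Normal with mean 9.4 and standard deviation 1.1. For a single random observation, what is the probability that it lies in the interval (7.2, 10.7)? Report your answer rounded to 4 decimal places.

0.5076

Conditional on each group, P(7.2 < X < 10.7): 1: 0.141628; 2: 0; 3: 0.858611.
By total probability, P(7.2 < X < 10.7) = 0.25·0.141628 + 0.2·0 + 0.55·0.858611 = 0.507643.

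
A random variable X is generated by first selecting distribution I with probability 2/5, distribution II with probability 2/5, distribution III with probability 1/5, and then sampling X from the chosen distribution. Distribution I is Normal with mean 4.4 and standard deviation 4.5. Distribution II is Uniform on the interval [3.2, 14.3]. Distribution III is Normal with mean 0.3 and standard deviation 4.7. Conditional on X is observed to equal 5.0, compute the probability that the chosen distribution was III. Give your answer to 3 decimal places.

0.126

Likelihoods f(5.0 | ·): I: 0.0878693; II: 0.0900901; III: 0.0514831.
Posterior ∝ prior × likelihood. Numerator for III: 0.2·0.0514831 = 0.0102966.
Normalizing constant: 0.4·0.0878693 + 0.4·0.0900901 + 0.2·0.0514831 = 0.0814804.
P(III | observation) = 0.0102966 / 0.0814804 = 0.126369.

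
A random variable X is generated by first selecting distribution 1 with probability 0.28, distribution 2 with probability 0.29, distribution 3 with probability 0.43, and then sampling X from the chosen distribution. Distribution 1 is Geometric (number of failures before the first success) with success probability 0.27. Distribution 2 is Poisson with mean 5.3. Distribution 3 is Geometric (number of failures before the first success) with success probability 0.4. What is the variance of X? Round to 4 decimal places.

8.4758

Per component, 1: μ=2.7037, E[X²]=17.3237; 2: μ=5.3, E[X²]=33.39; 3: μ=1.5, E[X²]=6.
E[X] = 0.28·2.7037 + 0.29·5.3 + 0.43·1.5 = 2.93904.
E[X²] = 0.28·17.3237 + 0.29·33.39 + 0.43·6 = 17.1137.
Var(X) = E[X²] − (E[X])² = 17.1137 − 8.63794 = 8.47581.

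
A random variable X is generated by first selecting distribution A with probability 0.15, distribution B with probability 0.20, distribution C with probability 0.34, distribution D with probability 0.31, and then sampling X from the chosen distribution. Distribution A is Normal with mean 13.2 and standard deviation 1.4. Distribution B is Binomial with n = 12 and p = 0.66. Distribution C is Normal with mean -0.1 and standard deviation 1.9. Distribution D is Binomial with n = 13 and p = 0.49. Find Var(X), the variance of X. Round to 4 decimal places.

Per component, A: μ=13.2, E[X²]=176.2; B: μ=7.92, E[X²]=65.4192; C: μ=-0.1, E[X²]=3.62; D: μ=6.37, E[X²]=43.8256.
E[X] = 0.15·13.2 + 0.2·7.92 + 0.34·-0.1 + 0.31·6.37 = 5.5047.
E[X²] = 0.15·176.2 + 0.2·65.4192 + 0.34·3.62 + 0.31·43.8256 = 54.3306.
Var(X) = E[X²] − (E[X])² = 54.3306 − 30.3017 = 24.0289.

24.0289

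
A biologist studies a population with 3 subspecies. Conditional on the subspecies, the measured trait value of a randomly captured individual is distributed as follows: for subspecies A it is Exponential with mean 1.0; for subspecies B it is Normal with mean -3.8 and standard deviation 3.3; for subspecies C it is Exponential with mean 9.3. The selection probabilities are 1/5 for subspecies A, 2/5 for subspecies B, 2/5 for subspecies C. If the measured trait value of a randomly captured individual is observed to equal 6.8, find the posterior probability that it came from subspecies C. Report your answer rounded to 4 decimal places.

0.9764

Likelihoods f(6.8 | ·): A: 0.00111378; B: 0.000694914; C: 0.0517569.
Posterior ∝ prior × likelihood. Numerator for C: 0.4·0.0517569 = 0.0207028.
Normalizing constant: 0.2·0.00111378 + 0.4·0.000694914 + 0.4·0.0517569 = 0.0212035.
P(C | observation) = 0.0207028 / 0.0212035 = 0.976385.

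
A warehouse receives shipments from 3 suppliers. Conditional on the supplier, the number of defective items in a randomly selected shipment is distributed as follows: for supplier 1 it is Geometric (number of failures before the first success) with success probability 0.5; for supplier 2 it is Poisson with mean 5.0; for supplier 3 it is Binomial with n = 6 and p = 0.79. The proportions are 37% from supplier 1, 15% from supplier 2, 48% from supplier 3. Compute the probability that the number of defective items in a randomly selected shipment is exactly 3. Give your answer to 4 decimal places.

Conditional on each supplier, P(X = 3): 1: 0.0625; 2: 0.140374; 3: 0.0913207.
By total probability, P(X = 3) = 0.37·0.0625 + 0.15·0.140374 + 0.48·0.0913207 = 0.088015.

0.0880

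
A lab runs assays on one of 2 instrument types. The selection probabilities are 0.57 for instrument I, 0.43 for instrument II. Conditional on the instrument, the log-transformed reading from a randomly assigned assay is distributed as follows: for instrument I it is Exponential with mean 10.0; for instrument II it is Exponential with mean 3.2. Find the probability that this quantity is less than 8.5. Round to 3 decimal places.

0.726

Conditional on each instrument, P(X < 8.5): I: 0.572585; II: 0.929789.
By total probability, P(X < 8.5) = 0.57·0.572585 + 0.43·0.929789 = 0.726183.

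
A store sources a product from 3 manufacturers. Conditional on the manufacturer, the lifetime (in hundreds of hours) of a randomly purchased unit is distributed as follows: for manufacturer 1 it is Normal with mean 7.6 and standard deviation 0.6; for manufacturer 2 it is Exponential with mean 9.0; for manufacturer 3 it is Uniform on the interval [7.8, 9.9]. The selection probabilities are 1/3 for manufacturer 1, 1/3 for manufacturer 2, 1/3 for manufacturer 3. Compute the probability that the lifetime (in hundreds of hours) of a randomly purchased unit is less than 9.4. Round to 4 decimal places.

0.8029

Conditional on each manufacturer, P(X < 9.4): 1: 0.99865; 2: 0.648113; 3: 0.761905.
By total probability, P(X < 9.4) = 0.333333·0.99865 + 0.333333·0.648113 + 0.333333·0.761905 = 0.802889.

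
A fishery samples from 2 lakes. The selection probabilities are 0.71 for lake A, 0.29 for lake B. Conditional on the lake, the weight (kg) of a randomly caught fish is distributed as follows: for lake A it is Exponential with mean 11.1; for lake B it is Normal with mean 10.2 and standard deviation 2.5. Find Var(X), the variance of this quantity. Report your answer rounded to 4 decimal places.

Per component, A: μ=11.1, E[X²]=246.42; B: μ=10.2, E[X²]=110.29.
E[X] = 0.71·11.1 + 0.29·10.2 = 10.839.
E[X²] = 0.71·246.42 + 0.29·110.29 = 206.942.
Var(X) = E[X²] − (E[X])² = 206.942 − 117.484 = 89.4584.

89.4584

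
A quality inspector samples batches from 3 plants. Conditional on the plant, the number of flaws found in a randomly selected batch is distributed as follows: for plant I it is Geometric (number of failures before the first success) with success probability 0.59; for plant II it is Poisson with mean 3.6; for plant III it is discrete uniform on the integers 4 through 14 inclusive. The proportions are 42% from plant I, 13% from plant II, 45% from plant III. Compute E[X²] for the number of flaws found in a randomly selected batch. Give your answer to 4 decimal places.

For each component E[X²] = Var + (mean)², giving I: 1.66073; II: 16.56; III: 91.
Overall E[X²] = 0.42·1.66073 + 0.13·16.56 + 0.45·91 = 43.8003.

43.8003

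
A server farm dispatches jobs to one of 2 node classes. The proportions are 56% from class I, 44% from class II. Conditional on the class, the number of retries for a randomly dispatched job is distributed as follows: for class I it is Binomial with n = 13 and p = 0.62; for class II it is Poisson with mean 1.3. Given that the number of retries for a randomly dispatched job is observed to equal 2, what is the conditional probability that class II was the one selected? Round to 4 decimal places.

Likelihoods P(X=2 | ·): I: 0.000715315; II: 0.230289.
Posterior ∝ prior × likelihood. Numerator for II: 0.44·0.230289 = 0.101327.
Normalizing constant: 0.56·0.000715315 + 0.44·0.230289 = 0.101728.
P(II | observation) = 0.101327 / 0.101728 = 0.996062.

0.9961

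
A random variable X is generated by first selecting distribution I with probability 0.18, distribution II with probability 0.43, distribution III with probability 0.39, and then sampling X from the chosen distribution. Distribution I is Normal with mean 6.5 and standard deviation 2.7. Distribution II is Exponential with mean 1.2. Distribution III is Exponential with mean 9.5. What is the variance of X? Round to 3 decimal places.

51.488

Per component, I: μ=6.5, E[X²]=49.54; II: μ=1.2, E[X²]=2.88; III: μ=9.5, E[X²]=180.5.
E[X] = 0.18·6.5 + 0.43·1.2 + 0.39·9.5 = 5.391.
E[X²] = 0.18·49.54 + 0.43·2.88 + 0.39·180.5 = 80.5506.
Var(X) = E[X²] − (E[X])² = 80.5506 − 29.0629 = 51.4877.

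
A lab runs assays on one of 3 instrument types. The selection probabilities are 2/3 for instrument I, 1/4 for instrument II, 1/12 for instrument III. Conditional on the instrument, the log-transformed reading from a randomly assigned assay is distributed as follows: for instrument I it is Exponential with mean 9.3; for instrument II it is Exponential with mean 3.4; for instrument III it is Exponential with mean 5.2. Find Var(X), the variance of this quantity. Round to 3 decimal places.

Per component, I: μ=9.3, E[X²]=172.98; II: μ=3.4, E[X²]=23.12; III: μ=5.2, E[X²]=54.08.
E[X] = 0.666667·9.3 + 0.25·3.4 + 0.0833333·5.2 = 7.48333.
E[X²] = 0.666667·172.98 + 0.25·23.12 + 0.0833333·54.08 = 125.607.
Var(X) = E[X²] − (E[X])² = 125.607 − 56.0003 = 69.6064.

69.606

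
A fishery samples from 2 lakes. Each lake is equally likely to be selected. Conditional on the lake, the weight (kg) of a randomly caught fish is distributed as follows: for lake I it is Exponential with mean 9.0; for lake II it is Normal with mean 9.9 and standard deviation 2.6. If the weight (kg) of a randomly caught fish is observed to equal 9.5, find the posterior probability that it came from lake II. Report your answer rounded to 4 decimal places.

Likelihoods f(9.5 | ·): I: 0.0386666; II: 0.151634.
Posterior ∝ prior × likelihood. Numerator for II: 0.5·0.151634 = 0.0758171.
Normalizing constant: 0.5·0.0386666 + 0.5·0.151634 = 0.0951504.
P(II | observation) = 0.0758171 / 0.0951504 = 0.796813.

0.7968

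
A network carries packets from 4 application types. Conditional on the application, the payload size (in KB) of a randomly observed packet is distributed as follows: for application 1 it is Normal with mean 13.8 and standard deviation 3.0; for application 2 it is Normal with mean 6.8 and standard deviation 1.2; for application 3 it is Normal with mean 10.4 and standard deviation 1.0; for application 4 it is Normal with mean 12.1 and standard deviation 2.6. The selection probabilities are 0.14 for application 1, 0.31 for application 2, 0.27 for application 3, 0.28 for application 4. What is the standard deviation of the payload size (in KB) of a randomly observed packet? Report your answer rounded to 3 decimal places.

Per component, 1: μ=13.8, E[X²]=199.44; 2: μ=6.8, E[X²]=47.68; 3: μ=10.4, E[X²]=109.16; 4: μ=12.1, E[X²]=153.17.
E[X] = 0.14·13.8 + 0.31·6.8 + 0.27·10.4 + 0.28·12.1 = 10.236.
E[X²] = 0.14·199.44 + 0.31·47.68 + 0.27·109.16 + 0.28·153.17 = 115.063.
Var(X) = E[X²] − (E[X])² = 115.063 − 104.776 = 10.2875.
SD(X) = √10.2875 = 3.20741.

3.207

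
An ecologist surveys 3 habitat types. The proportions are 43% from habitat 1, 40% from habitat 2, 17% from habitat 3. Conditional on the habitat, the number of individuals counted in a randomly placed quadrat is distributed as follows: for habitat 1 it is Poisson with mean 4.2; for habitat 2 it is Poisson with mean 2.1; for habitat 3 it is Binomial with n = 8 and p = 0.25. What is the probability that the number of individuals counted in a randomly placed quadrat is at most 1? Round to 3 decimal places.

Conditional on each habitat, P(X ≤ 1): 1: 0.077977; 2: 0.379615; 3: 0.367081.
By total probability, P(X ≤ 1) = 0.43·0.077977 + 0.4·0.379615 + 0.17·0.367081 = 0.24778.

0.248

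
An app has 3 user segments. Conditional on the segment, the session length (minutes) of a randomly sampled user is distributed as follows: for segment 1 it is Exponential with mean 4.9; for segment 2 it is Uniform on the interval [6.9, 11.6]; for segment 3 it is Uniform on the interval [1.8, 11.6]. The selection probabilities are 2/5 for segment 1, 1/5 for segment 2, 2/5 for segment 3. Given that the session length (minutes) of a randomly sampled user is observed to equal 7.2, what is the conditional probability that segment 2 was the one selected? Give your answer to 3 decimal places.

0.417

Likelihoods f(7.2 | ·): 1: 0.0469523; 2: 0.212766; 3: 0.102041.
Posterior ∝ prior × likelihood. Numerator for 2: 0.2·0.212766 = 0.0425532.
Normalizing constant: 0.4·0.0469523 + 0.2·0.212766 + 0.4·0.102041 = 0.10215.
P(2 | observation) = 0.0425532 / 0.10215 = 0.416574.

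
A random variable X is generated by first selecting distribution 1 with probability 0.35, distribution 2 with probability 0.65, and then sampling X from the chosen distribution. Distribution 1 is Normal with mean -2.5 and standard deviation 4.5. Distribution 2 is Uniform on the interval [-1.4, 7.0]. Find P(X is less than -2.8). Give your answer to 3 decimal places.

0.166

Conditional on each component, P(X < -2.8): 1: 0.473424; 2: 0.
By total probability, P(X < -2.8) = 0.35·0.473424 + 0.65·0 = 0.165698.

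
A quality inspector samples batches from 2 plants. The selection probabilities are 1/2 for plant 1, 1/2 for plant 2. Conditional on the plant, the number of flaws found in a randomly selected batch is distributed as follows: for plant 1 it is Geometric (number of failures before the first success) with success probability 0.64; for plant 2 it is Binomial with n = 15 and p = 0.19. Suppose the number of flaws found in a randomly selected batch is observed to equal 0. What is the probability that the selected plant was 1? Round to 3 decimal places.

Likelihoods P(X=0 | ·): 1: 0.64; 2: 0.0423912.
Posterior ∝ prior × likelihood. Numerator for 1: 0.5·0.64 = 0.32.
Normalizing constant: 0.5·0.64 + 0.5·0.0423912 = 0.341196.
P(1 | observation) = 0.32 / 0.341196 = 0.937879.

0.938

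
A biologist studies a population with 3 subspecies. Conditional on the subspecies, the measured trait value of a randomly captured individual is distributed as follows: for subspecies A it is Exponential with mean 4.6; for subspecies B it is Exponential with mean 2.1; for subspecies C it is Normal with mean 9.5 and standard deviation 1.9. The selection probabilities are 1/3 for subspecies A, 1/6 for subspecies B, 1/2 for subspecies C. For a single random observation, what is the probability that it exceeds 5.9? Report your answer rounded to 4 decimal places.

Conditional on each subspecies, P(X > 5.9): A: 0.277313; B: 0.0602337; C: 0.970936.
By total probability, P(X > 5.9) = 0.333333·0.277313 + 0.166667·0.0602337 + 0.5·0.970936 = 0.587945.

0.5879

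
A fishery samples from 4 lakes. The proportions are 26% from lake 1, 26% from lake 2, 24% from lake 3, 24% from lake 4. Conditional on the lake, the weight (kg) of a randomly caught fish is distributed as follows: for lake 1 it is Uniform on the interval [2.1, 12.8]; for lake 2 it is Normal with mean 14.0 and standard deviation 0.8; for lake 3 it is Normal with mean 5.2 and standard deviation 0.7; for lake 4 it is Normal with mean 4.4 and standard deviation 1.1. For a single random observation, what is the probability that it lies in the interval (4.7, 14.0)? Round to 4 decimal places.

0.6040

Conditional on each lake, P(4.7 < X < 14.0): 1: 0.757009; 2: 0.5; 3: 0.762475; 4: 0.392531.
By total probability, P(4.7 < X < 14.0) = 0.26·0.757009 + 0.26·0.5 + 0.24·0.762475 + 0.24·0.392531 = 0.604024.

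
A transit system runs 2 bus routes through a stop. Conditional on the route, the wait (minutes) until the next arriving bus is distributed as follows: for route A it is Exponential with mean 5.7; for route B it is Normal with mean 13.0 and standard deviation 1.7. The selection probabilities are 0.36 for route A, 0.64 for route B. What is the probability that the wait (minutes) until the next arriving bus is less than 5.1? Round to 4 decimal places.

0.2129

Conditional on each route, P(X < 5.1): A: 0.591285; B: 1.68351e-06.
By total probability, P(X < 5.1) = 0.36·0.591285 + 0.64·1.68351e-06 = 0.212864.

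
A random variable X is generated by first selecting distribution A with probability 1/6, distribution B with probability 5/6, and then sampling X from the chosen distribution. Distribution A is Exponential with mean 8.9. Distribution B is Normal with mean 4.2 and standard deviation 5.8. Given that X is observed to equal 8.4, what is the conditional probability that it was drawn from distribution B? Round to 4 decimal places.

0.8582

Likelihoods f(8.4 | ·): A: 0.0437234; B: 0.0529195.
Posterior ∝ prior × likelihood. Numerator for B: 0.833333·0.0529195 = 0.0440995.
Normalizing constant: 0.166667·0.0437234 + 0.833333·0.0529195 = 0.0513868.
P(B | observation) = 0.0440995 / 0.0513868 = 0.858189.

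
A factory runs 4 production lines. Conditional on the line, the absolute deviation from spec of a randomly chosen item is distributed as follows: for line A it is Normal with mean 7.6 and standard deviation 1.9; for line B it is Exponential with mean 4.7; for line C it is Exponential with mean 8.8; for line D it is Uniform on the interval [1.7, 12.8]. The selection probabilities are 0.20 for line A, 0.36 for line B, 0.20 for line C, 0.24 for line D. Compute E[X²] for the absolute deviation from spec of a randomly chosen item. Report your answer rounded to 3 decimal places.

74.234

For each component E[X²] = Var + (mean)², giving A: 61.37; B: 44.18; C: 154.88; D: 62.83.
Overall E[X²] = 0.2·61.37 + 0.36·44.18 + 0.2·154.88 + 0.24·62.83 = 74.234.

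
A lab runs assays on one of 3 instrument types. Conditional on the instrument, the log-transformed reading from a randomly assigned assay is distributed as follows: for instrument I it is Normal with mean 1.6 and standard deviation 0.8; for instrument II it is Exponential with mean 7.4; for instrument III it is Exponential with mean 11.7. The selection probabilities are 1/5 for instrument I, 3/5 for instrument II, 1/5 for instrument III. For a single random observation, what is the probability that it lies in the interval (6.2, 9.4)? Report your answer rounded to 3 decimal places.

Conditional on each instrument, P(6.2 < X < 9.4): I: 4.46217e-09; II: 0.151889; III: 0.14086.
By total probability, P(6.2 < X < 9.4) = 0.2·4.46217e-09 + 0.6·0.151889 + 0.2·0.14086 = 0.119306.

0.119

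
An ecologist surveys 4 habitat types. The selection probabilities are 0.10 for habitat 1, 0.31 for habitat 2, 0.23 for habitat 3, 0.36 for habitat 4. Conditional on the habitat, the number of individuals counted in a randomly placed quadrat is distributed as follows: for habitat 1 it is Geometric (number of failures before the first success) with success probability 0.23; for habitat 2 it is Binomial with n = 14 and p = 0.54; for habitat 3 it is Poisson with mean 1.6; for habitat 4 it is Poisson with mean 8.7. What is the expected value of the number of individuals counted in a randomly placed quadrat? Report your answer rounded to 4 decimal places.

Component means — 1: 3.34783; 2: 7.56; 3: 1.6; 4: 8.7.
E[X] = 0.1·3.34783 + 0.31·7.56 + 0.23·1.6 + 0.36·8.7 = 6.17838.

6.1784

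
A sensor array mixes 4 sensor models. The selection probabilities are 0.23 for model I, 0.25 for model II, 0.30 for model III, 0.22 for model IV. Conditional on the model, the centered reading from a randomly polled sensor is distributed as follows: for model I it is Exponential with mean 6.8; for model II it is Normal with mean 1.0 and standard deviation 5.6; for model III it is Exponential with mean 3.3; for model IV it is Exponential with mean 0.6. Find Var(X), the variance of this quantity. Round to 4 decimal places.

Per component, I: μ=6.8, E[X²]=92.48; II: μ=1, E[X²]=32.36; III: μ=3.3, E[X²]=21.78; IV: μ=0.6, E[X²]=0.72.
E[X] = 0.23·6.8 + 0.25·1 + 0.3·3.3 + 0.22·0.6 = 2.936.
E[X²] = 0.23·92.48 + 0.25·32.36 + 0.3·21.78 + 0.22·0.72 = 36.0528.
Var(X) = E[X²] − (E[X])² = 36.0528 − 8.6201 = 27.4327.

27.4327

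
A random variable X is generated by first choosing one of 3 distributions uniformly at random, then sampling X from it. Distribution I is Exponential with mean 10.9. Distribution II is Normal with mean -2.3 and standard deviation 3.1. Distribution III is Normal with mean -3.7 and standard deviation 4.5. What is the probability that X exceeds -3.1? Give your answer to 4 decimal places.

Conditional on each component, P(X > -3.1): I: 1; II: 0.601821; III: 0.446965.
By total probability, P(X > -3.1) = 0.333333·1 + 0.333333·0.601821 + 0.333333·0.446965 = 0.682929.

0.6829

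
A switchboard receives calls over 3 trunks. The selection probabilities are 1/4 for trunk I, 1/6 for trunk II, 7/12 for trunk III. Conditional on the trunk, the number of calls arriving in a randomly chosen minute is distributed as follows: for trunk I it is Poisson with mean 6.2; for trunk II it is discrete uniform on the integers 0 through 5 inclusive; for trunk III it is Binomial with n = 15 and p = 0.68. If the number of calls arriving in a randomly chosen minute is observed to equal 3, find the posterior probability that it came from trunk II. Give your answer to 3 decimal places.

Likelihoods P(X=3 | ·): I: 0.0806117; II: 0.166667; III: 0.000164945.
Posterior ∝ prior × likelihood. Numerator for II: 0.166667·0.166667 = 0.0277778.
Normalizing constant: 0.25·0.0806117 + 0.166667·0.166667 + 0.583333·0.000164945 = 0.0480269.
P(II | observation) = 0.0277778 / 0.0480269 = 0.578379.

0.578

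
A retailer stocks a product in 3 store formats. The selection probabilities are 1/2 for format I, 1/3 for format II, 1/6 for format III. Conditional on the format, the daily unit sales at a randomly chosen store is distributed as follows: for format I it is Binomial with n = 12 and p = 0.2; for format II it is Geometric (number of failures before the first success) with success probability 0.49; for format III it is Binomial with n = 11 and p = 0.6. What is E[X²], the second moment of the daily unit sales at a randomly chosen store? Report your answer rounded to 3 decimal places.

12.609

For each component E[X²] = Var + (mean)², giving I: 7.68; II: 3.20741; III: 46.2.
Overall E[X²] = 0.5·7.68 + 0.333333·3.20741 + 0.166667·46.2 = 12.6091.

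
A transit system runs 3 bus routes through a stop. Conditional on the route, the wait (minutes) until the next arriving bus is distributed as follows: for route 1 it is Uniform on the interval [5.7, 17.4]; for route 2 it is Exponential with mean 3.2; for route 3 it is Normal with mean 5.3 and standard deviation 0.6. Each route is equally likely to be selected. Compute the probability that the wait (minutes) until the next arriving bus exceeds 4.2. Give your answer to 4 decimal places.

0.7453

Conditional on each route, P(X > 4.2): 1: 1; 2: 0.269146; 3: 0.966623.
By total probability, P(X > 4.2) = 0.333333·1 + 0.333333·0.269146 + 0.333333·0.966623 = 0.745257.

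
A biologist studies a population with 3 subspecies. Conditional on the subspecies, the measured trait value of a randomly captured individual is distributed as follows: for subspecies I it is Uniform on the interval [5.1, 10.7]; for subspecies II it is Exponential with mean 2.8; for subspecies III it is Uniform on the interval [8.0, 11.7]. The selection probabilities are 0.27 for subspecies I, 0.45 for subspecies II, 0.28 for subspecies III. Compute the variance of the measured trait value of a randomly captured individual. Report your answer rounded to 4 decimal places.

Per component, I: μ=7.9, E[X²]=65.0233; II: μ=2.8, E[X²]=15.68; III: μ=9.85, E[X²]=98.1633.
E[X] = 0.27·7.9 + 0.45·2.8 + 0.28·9.85 = 6.151.
E[X²] = 0.27·65.0233 + 0.45·15.68 + 0.28·98.1633 = 52.098.
Var(X) = E[X²] − (E[X])² = 52.098 − 37.8348 = 14.2632.

14.2632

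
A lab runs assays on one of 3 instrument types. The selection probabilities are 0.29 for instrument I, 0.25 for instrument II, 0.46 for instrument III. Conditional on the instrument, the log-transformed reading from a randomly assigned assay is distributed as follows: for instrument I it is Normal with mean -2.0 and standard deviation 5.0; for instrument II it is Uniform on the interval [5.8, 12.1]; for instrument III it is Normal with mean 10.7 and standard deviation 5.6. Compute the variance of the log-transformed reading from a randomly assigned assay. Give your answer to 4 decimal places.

Per component, I: μ=-2, E[X²]=29; II: μ=8.95, E[X²]=83.41; III: μ=10.7, E[X²]=145.85.
E[X] = 0.29·-2 + 0.25·8.95 + 0.46·10.7 = 6.5795.
E[X²] = 0.29·29 + 0.25·83.41 + 0.46·145.85 = 96.3535.
Var(X) = E[X²] − (E[X])² = 96.3535 − 43.2898 = 53.0637.

53.0637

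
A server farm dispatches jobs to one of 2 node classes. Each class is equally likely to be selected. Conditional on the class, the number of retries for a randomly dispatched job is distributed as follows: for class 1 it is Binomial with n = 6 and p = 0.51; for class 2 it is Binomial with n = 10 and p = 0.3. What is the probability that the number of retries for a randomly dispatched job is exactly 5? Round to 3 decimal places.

0.102

Conditional on each class, P(X = 5): 1: 0.101437; 2: 0.102919.
By total probability, P(X = 5) = 0.5·0.101437 + 0.5·0.102919 = 0.102178.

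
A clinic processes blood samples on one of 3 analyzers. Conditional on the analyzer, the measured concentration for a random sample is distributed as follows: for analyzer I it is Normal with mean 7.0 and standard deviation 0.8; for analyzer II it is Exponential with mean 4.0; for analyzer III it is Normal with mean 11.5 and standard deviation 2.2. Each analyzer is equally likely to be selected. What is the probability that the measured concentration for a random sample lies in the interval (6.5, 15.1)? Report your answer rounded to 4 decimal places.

Conditional on each analyzer, P(6.5 < X < 15.1): I: 0.734014; II: 0.173975; III: 0.937597.
By total probability, P(6.5 < X < 15.1) = 0.333333·0.734014 + 0.333333·0.173975 + 0.333333·0.937597 = 0.615195.

0.6152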